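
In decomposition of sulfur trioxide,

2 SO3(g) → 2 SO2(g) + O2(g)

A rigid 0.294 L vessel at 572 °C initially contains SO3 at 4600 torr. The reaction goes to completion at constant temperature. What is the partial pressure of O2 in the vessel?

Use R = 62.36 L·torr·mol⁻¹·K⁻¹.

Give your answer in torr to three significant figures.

n(SO3)₀ = PV/RT = (4600 × 0.294) / (62.36 × 845.15) = 0.02566 mol
n(O2) = (1/2) × 0.02566 = 0.01283 mol
P(O2) = nRT/V = 0.01283 × 62.36 × 845.15 / 0.294 = 2300 torr

2300 torr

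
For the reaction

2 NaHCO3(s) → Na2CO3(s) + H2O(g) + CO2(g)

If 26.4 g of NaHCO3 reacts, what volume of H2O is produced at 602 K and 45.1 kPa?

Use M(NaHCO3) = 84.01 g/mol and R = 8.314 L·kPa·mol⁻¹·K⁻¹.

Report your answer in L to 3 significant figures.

n(NaHCO3) = 26.40 / 84.01 = 0.3142 mol
n(H2O) = (1/2) × 0.3142 = 0.1571 mol
V = nRT/P = 0.1571 × 8.314 × 602 / 45.1 = 17.43 L

17.4 L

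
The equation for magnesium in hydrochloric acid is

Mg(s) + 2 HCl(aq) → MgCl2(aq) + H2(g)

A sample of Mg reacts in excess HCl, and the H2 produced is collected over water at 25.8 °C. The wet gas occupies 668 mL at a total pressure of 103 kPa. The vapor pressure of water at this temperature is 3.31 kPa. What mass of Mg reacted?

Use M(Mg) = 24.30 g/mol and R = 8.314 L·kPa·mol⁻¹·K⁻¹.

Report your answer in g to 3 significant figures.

P(H2) = 103 − 3.31 = 99.69 kPa
n(H2) = PV/RT = (99.69 × 0.6680) / (8.314 × 298.95) = 0.02679 mol
n(Mg) = (1/1) × 0.02679 = 0.02679 mol
m(Mg) = 0.02679 × 24.30 = 0.6510 g

0.651 g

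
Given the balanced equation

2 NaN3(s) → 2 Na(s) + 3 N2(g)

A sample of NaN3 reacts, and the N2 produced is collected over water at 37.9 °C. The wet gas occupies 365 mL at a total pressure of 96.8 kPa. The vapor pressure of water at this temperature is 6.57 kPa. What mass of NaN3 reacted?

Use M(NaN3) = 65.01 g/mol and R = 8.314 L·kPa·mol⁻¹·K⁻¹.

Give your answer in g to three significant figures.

P(N2) = 96.8 − 6.57 = 90.23 kPa
n(N2) = PV/RT = (90.23 × 0.3650) / (8.314 × 311.05) = 0.01274 mol
n(NaN3) = (2/3) × 0.01274 = 0.008493 mol
m(NaN3) = 0.008493 × 65.01 = 0.5521 g

0.552 g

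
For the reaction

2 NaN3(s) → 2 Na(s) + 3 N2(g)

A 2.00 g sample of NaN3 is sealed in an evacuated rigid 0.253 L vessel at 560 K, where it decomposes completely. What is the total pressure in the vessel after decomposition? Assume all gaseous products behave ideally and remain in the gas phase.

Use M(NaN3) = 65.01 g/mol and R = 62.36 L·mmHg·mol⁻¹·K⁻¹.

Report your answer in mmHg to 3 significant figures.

n(NaN3) = 2.00 / 65.01 = 0.03076 mol
n(gas produced) = (3/2) × 0.03076 = 0.04614 mol
P = nRT/V = 0.04614 × 62.36 × 560 / 0.253 = 6369 mmHg

6370 mmHg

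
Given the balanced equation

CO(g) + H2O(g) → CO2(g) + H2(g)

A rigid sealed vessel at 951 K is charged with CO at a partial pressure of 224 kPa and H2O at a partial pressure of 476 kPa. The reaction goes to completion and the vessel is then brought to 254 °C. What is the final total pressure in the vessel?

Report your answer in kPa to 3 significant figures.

388 kPa

At constant V, partial pressures at 951 K are proportional to moles, so apply stoichiometry directly to pressures.
P(H2O) required for 224 kPa of CO = (1/1) × 224 = 224.0 kPa; available 476 kPa, so CO is limiting.
P(H2O) remaining = 476 − (1/1) × 224 = 252.0 kPa
P(gaseous products) = (1+1)/1 × 224 = 448.0 kPa
P_total at 951 K = 252.0 + 448.0 = 700.0 kPa
Scaling to 254 °C: P = 700.0 × 527.15/951 = 388.0 kPa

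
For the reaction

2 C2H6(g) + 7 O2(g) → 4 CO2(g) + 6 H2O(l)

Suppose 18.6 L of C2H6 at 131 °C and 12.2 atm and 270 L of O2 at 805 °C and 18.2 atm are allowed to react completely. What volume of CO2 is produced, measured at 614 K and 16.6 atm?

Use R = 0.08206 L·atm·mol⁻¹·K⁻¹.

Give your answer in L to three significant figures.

n(C2H6) = PV/RT = (12.2 × 18.6) / (0.08206 × 404.15) = 6.842 mol
n(O2) = PV/RT = (18.2 × 270) / (0.08206 × 1078.15) = 55.54 mol
For 6.842 mol C2H6, stoichiometry requires (7/2) × 6.842 = 23.95 mol O2; 55.54 mol is available, so C2H6 is limiting.
n(CO2) = (4/2) × 6.842 = 13.68 mol
V(CO2) = nRT/P = 13.68 × 0.08206 × 614 / 16.6 = 41.52 L

41.5 L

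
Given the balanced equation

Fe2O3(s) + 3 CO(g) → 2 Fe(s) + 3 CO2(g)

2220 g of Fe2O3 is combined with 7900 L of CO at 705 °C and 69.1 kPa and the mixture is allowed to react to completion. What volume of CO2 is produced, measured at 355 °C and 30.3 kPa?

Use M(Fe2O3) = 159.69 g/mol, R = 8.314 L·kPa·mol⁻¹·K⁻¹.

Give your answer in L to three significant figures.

7190 L

n(Fe2O3) = 2220 / 159.69 = 13.90 mol
n(CO) = PV/RT = (69.1 × 7900) / (8.314 × 978.15) = 67.13 mol
For 13.90 mol Fe2O3, stoichiometry requires (3/1) × 13.90 = 41.70 mol CO; 67.13 mol is available, so Fe2O3 is limiting.
n(CO2) = (3/1) × 13.90 = 41.70 mol
V(CO2) = nRT/P = 41.70 × 8.314 × 628.15 / 30.3 = 7187 L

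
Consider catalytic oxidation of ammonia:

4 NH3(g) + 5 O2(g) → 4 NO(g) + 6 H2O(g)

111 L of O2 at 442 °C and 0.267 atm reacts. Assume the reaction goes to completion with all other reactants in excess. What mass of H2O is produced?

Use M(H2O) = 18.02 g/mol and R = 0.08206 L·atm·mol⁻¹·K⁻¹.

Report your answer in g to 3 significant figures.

n(O2) = PV/RT = (0.267 × 111) / (0.08206 × 715.15) = 0.5050 mol
n(H2O) = (6/5) × 0.5050 = 0.6060 mol
m(H2O) = 0.6060 × 18.02 = 10.92 g

10.9 g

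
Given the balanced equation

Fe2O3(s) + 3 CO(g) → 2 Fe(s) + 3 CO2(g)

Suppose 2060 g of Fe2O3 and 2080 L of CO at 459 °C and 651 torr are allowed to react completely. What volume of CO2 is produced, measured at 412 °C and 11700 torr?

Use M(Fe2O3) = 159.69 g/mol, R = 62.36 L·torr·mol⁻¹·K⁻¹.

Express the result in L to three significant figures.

n(Fe2O3) = 2060 / 159.69 = 12.90 mol
n(CO) = PV/RT = (651 × 2080) / (62.36 × 732.15) = 29.66 mol
For 12.90 mol Fe2O3, stoichiometry requires (3/1) × 12.90 = 38.70 mol CO; 29.66 mol is available, so CO is limiting.
n(CO2) = (3/3) × 29.66 = 29.66 mol
V(CO2) = nRT/P = 29.66 × 62.36 × 685.15 / 11700 = 108.3 L

108 L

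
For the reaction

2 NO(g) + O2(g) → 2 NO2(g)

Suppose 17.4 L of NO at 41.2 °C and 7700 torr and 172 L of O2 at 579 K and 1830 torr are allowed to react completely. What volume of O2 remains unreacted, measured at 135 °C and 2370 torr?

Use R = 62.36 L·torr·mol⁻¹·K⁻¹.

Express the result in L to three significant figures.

n(NO) = PV/RT = (7700 × 17.4) / (62.36 × 314.35) = 6.835 mol
n(O2) = PV/RT = (1830 × 172) / (62.36 × 579) = 8.718 mol
For 6.835 mol NO, stoichiometry requires (1/2) × 6.835 = 3.417 mol O2; 8.718 mol is available, so NO is limiting.
n(O2) consumed = (1/2) × 6.835 = 3.417 mol; remaining = 8.718 − 3.417 = 5.301 mol
V(O2) = nRT/P = 5.301 × 62.36 × 408.15 / 2370 = 56.93 L

56.9 L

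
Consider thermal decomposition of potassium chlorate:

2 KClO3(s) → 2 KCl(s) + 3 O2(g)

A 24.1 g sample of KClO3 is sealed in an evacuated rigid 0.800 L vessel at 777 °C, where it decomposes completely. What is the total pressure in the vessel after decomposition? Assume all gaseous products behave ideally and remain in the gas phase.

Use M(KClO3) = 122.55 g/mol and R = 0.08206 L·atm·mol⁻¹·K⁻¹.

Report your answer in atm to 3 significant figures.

31.8 atm

n(KClO3) = 24.1 / 122.55 = 0.1967 mol
n(gas produced) = (3/2) × 0.1967 = 0.2951 mol
P = nRT/V = 0.2951 × 0.08206 × 1050.15 / 0.800 = 31.79 atm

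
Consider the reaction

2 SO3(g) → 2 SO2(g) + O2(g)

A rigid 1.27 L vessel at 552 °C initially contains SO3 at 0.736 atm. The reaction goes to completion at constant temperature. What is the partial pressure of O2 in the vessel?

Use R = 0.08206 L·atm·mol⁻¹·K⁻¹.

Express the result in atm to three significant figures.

0.368 atm

n(SO3)₀ = PV/RT = (0.736 × 1.27) / (0.08206 × 825.15) = 0.01380 mol
n(O2) = (1/2) × 0.01380 = 0.006900 mol
P(O2) = nRT/V = 0.006900 × 0.08206 × 825.15 / 1.27 = 0.3679 atm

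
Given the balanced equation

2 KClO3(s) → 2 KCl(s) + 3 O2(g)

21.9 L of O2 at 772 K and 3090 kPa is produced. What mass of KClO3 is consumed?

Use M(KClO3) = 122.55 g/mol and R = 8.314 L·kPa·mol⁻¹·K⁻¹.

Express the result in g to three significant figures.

861 g

n(O2) = PV/RT = (3090 × 21.9) / (8.314 × 772) = 10.54 mol
n(KClO3) = (2/3) × 10.54 = 7.027 mol
m(KClO3) = 7.027 × 122.55 = 861.2 g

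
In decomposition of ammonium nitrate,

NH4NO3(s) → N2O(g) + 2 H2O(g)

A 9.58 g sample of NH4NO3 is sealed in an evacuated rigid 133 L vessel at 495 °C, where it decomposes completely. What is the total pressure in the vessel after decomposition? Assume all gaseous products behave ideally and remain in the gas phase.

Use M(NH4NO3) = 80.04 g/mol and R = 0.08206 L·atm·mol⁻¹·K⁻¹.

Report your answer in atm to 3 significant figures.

0.170 atm

n(NH4NO3) = 9.58 / 80.04 = 0.1197 mol
n(gas produced) = (3/1) × 0.1197 = 0.3591 mol
P = nRT/V = 0.3591 × 0.08206 × 768.15 / 133 = 0.1702 atm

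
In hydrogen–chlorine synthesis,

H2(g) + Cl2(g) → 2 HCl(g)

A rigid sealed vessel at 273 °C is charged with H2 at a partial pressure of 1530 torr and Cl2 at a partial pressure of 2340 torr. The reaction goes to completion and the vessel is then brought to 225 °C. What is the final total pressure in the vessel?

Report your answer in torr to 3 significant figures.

3530 torr

Because the vessel is rigid and T is held at 273 °C, work the stoichiometry in partial pressures (P_i = n_iRT/V).
P(Cl2) required for 1530 torr of H2 = (1/1) × 1530 = 1530 torr; available 2340 torr, so H2 is limiting.
P(Cl2) remaining = 2340 − (1/1) × 1530 = 810.0 torr
P(gaseous products) = (2)/1 × 1530 = 3060 torr
P_total at 273 °C = 810.0 + 3060 = 3870 torr
Scaling to 225 °C: P = 3870 × 498.15/546.15 = 3530 torr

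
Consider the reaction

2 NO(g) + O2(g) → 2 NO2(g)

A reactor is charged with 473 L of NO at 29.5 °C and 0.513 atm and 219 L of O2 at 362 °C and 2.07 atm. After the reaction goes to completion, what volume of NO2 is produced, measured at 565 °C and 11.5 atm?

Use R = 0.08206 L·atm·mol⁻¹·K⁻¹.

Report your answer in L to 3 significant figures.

n(NO) = PV/RT = (0.513 × 473) / (0.08206 × 302.65) = 9.770 mol
n(O2) = PV/RT = (2.07 × 219) / (0.08206 × 635.15) = 8.698 mol
For 9.770 mol NO, stoichiometry requires (1/2) × 9.770 = 4.885 mol O2; 8.698 mol is available, so NO is limiting.
n(NO2) = (2/2) × 9.770 = 9.770 mol
V(NO2) = nRT/P = 9.770 × 0.08206 × 838.15 / 11.5 = 58.43 L

58.4 L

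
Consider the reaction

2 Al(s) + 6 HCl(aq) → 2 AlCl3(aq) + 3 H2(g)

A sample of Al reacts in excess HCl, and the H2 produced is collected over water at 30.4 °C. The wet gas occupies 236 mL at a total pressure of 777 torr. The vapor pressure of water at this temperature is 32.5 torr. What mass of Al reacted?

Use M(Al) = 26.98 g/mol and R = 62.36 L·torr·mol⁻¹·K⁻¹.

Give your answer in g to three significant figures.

P(H2) = 777 − 32.5 = 744.5 torr
n(H2) = PV/RT = (744.5 × 0.2360) / (62.36 × 303.55) = 0.009282 mol
n(Al) = (2/3) × 0.009282 = 0.006188 mol
m(Al) = 0.006188 × 26.98 = 0.1670 g

0.167 g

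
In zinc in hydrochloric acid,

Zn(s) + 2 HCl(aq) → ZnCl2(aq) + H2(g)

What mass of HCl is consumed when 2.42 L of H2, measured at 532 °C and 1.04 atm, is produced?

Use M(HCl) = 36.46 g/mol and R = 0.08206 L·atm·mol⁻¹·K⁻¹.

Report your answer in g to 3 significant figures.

n(H2) = PV/RT = (1.04 × 2.42) / (0.08206 × 805.15) = 0.03809 mol
n(HCl) = (2/1) × 0.03809 = 0.07618 mol
m(HCl) = 0.07618 × 36.46 = 2.778 g

2.78 g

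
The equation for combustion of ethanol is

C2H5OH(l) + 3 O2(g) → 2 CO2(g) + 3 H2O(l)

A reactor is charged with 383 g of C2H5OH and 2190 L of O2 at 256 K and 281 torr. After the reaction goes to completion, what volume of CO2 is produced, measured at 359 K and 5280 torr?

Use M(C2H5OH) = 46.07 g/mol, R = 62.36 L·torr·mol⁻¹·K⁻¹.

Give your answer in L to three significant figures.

70.5 L

n(C2H5OH) = 383 / 46.07 = 8.313 mol
n(O2) = PV/RT = (281 × 2190) / (62.36 × 256) = 38.55 mol
For 8.313 mol C2H5OH, stoichiometry requires (3/1) × 8.313 = 24.94 mol O2; 38.55 mol is available, so C2H5OH is limiting.
n(CO2) = (2/1) × 8.313 = 16.63 mol
V(CO2) = nRT/P = 16.63 × 62.36 × 359 / 5280 = 70.51 L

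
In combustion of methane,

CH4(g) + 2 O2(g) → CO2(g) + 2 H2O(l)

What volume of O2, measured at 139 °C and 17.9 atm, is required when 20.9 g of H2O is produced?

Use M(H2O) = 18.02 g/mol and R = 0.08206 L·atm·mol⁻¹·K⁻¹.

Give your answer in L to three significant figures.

n(H2O) = 20.90 / 18.02 = 1.160 mol
n(O2) = (2/2) × 1.160 = 1.160 mol
V = nRT/P = 1.160 × 0.08206 × 412.15 / 17.9 = 2.192 L

2.19 L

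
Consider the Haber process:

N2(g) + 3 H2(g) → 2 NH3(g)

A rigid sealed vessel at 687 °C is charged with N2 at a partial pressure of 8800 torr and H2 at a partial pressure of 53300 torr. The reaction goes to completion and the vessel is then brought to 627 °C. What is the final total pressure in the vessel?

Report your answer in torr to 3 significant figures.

At constant V, partial pressures at 687 °C are proportional to moles, so apply stoichiometry directly to pressures.
P(H2) required for 8800 torr of N2 = (3/1) × 8800 = 26400 torr; available 53300 torr, so N2 is limiting.
P(H2) remaining = 53300 − (3/1) × 8800 = 26900 torr
P(gaseous products) = (2)/1 × 8800 = 17600 torr
P_total at 687 °C = 26900 + 17600 = 44500 torr
Scaling to 627 °C: P = 44500 × 900.15/960.15 = 41720 torr

41700 torr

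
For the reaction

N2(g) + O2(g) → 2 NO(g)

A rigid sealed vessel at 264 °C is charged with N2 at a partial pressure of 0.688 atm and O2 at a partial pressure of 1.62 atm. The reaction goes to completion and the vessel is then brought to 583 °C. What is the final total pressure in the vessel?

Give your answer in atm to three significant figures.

Because the vessel is rigid and T is held at 264 °C, work the stoichiometry in partial pressures (P_i = n_iRT/V).
P(O2) required for 0.688 atm of N2 = (1/1) × 0.688 = 0.6880 atm; available 1.62 atm, so N2 is limiting.
P(O2) remaining = 1.62 − (1/1) × 0.688 = 0.9320 atm
P(gaseous products) = (2)/1 × 0.688 = 1.376 atm
P_total at 264 °C = 0.9320 + 1.376 = 2.308 atm
Scaling to 583 °C: P = 2.308 × 856.15/537.15 = 3.679 atm

3.68 atm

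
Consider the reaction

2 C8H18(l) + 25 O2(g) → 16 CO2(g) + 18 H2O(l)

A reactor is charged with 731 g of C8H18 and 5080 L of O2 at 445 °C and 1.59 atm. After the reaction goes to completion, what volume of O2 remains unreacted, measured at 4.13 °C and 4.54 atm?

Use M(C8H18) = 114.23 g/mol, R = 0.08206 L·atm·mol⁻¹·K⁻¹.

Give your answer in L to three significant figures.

n(C8H18) = 731 / 114.23 = 6.399 mol
n(O2) = PV/RT = (1.59 × 5080) / (0.08206 × 718.15) = 137.1 mol
For 6.399 mol C8H18, stoichiometry requires (25/2) × 6.399 = 79.99 mol O2; 137.1 mol is available, so C8H18 is limiting.
n(O2) consumed = (25/2) × 6.399 = 79.99 mol; remaining = 137.1 − 79.99 = 57.11 mol
V(O2) = nRT/P = 57.11 × 0.08206 × 277.28 / 4.54 = 286.2 L

286 L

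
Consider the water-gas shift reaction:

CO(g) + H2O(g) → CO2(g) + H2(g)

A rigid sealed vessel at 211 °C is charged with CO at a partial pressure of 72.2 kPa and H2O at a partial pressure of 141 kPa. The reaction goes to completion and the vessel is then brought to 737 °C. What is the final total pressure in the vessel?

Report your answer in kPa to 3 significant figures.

Because the vessel is rigid and T is held at 211 °C, work the stoichiometry in partial pressures (P_i = n_iRT/V).
P(H2O) required for 72.2 kPa of CO = (1/1) × 72.2 = 72.20 kPa; available 141 kPa, so CO is limiting.
P(H2O) remaining = 141 − (1/1) × 72.2 = 68.80 kPa
P(gaseous products) = (1+1)/1 × 72.2 = 144.4 kPa
P_total at 211 °C = 68.80 + 144.4 = 213.2 kPa
Scaling to 737 °C: P = 213.2 × 1010.15/484.15 = 444.8 kPa

445 kPa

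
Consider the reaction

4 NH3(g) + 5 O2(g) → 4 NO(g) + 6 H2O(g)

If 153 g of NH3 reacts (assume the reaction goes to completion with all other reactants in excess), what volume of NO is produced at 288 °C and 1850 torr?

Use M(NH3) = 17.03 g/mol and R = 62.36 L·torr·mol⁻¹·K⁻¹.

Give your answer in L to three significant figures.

n(NH3) = 153.0 / 17.03 = 8.984 mol
n(NO) = (4/4) × 8.984 = 8.984 mol
V = nRT/P = 8.984 × 62.36 × 561.15 / 1850 = 169.9 L

170 L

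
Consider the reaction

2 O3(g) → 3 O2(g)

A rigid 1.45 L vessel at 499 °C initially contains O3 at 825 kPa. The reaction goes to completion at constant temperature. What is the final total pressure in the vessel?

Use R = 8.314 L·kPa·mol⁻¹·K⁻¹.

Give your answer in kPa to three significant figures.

1240 kPa

Rigid vessel, constant T ⇒ P scales with total gas moles (2 → 3).
P_final = (3/2) × 825 = 1238 kPa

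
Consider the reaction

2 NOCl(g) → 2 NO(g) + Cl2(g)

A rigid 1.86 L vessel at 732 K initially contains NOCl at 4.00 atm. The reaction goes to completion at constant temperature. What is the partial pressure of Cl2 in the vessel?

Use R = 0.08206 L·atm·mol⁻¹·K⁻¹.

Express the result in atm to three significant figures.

n(NOCl)₀ = PV/RT = (4.00 × 1.86) / (0.08206 × 732) = 0.1239 mol
n(Cl2) = (1/2) × 0.1239 = 0.06195 mol
P(Cl2) = nRT/V = 0.06195 × 0.08206 × 732 / 1.86 = 2.001 atm

2.00 atm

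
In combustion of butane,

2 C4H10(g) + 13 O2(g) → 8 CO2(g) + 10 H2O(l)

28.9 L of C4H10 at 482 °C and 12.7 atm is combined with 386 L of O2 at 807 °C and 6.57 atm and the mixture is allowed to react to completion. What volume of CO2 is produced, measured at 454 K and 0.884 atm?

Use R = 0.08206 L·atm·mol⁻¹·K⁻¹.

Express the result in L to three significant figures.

742 L

n(C4H10) = PV/RT = (12.7 × 28.9) / (0.08206 × 755.15) = 5.923 mol
n(O2) = PV/RT = (6.57 × 386) / (0.08206 × 1080.15) = 28.61 mol
For 5.923 mol C4H10, stoichiometry requires (13/2) × 5.923 = 38.50 mol O2; 28.61 mol is available, so O2 is limiting.
n(CO2) = (8/13) × 28.61 = 17.61 mol
V(CO2) = nRT/P = 17.61 × 0.08206 × 454 / 0.884 = 742.2 L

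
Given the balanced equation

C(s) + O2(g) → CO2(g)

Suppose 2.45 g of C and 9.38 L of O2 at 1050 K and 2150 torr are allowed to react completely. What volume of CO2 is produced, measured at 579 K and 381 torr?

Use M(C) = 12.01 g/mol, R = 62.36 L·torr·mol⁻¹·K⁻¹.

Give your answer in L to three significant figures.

19.3 L

n(C) = 2.45 / 12.01 = 0.2040 mol
n(O2) = PV/RT = (2150 × 9.38) / (62.36 × 1050) = 0.3080 mol
For 0.2040 mol C, stoichiometry requires (1/1) × 0.2040 = 0.2040 mol O2; 0.3080 mol is available, so C is limiting.
n(CO2) = (1/1) × 0.2040 = 0.2040 mol
V(CO2) = nRT/P = 0.2040 × 62.36 × 579 / 381 = 19.33 L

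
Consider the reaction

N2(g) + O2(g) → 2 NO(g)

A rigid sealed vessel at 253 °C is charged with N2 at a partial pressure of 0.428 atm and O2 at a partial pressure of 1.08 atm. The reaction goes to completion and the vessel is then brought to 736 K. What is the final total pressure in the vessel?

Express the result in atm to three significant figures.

Because the vessel is rigid and T is held at 253 °C, work the stoichiometry in partial pressures (P_i = n_iRT/V).
P(O2) required for 0.428 atm of N2 = (1/1) × 0.428 = 0.4280 atm; available 1.08 atm, so N2 is limiting.
P(O2) remaining = 1.08 − (1/1) × 0.428 = 0.6520 atm
P(gaseous products) = (2)/1 × 0.428 = 0.8560 atm
P_total at 253 °C = 0.6520 + 0.8560 = 1.508 atm
Scaling to 736 K: P = 1.508 × 736/526.15 = 2.109 atm

2.11 atm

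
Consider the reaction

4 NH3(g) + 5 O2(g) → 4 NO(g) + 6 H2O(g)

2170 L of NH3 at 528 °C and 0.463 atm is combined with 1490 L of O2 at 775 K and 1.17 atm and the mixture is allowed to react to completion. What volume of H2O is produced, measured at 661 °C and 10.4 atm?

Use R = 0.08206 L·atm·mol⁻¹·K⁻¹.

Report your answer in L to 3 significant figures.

n(NH3) = PV/RT = (0.463 × 2170) / (0.08206 × 801.15) = 15.28 mol
n(O2) = PV/RT = (1.17 × 1490) / (0.08206 × 775) = 27.41 mol
For 15.28 mol NH3, stoichiometry requires (5/4) × 15.28 = 19.10 mol O2; 27.41 mol is available, so NH3 is limiting.
n(H2O) = (6/4) × 15.28 = 22.92 mol
V(H2O) = nRT/P = 22.92 × 0.08206 × 934.15 / 10.4 = 168.9 L

169 L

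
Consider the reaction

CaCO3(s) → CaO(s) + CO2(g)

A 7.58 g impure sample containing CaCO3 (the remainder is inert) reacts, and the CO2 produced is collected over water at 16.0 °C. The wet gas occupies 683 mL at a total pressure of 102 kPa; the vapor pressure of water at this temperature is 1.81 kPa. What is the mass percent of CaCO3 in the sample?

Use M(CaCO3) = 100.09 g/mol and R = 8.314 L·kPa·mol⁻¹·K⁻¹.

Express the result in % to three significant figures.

37.6 %

P(CO2) = 102 − 1.81 = 100.2 kPa
n(CO2) = PV/RT = (100.2 × 0.6830) / (8.314 × 289.15) = 0.02847 mol
n(CaCO3) = (1/1) × 0.02847 = 0.02847 mol
m(CaCO3) = 0.02847 × 100.09 = 2.850 g
%CaCO3 = 2.850 / 7.58 × 100 = 37.60%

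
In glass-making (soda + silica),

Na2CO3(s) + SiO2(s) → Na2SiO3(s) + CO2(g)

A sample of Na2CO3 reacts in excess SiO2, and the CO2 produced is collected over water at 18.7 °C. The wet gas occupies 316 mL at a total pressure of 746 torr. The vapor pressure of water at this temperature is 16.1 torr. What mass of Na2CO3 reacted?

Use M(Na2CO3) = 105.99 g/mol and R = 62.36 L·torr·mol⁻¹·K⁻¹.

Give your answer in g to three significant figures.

P(CO2) = 746 − 16.1 = 729.9 torr
n(CO2) = PV/RT = (729.9 × 0.3160) / (62.36 × 291.85) = 0.01267 mol
n(Na2CO3) = (1/1) × 0.01267 = 0.01267 mol
m(Na2CO3) = 0.01267 × 105.99 = 1.343 g

1.34 g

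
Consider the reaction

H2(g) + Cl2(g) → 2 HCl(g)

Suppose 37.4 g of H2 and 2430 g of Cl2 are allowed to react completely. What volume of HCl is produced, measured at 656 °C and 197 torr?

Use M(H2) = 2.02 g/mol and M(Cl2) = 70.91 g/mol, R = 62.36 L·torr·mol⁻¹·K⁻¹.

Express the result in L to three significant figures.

n(H2) = 37.4 / 2.02 = 18.51 mol
n(Cl2) = 2430 / 70.91 = 34.27 mol
For 18.51 mol H2, stoichiometry requires (1/1) × 18.51 = 18.51 mol Cl2; 34.27 mol is available, so H2 is limiting.
n(HCl) = (2/1) × 18.51 = 37.02 mol
V(HCl) = nRT/P = 37.02 × 62.36 × 929.15 / 197 = 10890 L

10900 L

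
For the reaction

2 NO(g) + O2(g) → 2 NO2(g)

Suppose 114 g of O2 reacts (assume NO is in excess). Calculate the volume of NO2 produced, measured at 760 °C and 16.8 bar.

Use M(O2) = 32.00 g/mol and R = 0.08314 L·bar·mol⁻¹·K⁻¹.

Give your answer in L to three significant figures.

n(O2) = 114.0 / 32.00 = 3.562 mol
n(NO2) = (2/1) × 3.562 = 7.124 mol
V = nRT/P = 7.124 × 0.08314 × 1033.15 / 16.8 = 36.42 L

36.4 L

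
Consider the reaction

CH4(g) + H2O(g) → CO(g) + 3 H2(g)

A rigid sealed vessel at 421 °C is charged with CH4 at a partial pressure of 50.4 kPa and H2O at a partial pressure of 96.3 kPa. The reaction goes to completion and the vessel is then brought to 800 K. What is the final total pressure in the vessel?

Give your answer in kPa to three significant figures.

At constant V, partial pressures at 421 °C are proportional to moles, so apply stoichiometry directly to pressures.
P(H2O) required for 50.4 kPa of CH4 = (1/1) × 50.4 = 50.40 kPa; available 96.3 kPa, so CH4 is limiting.
P(H2O) remaining = 96.3 − (1/1) × 50.4 = 45.90 kPa
P(gaseous products) = (1+3)/1 × 50.4 = 201.6 kPa
P_total at 421 °C = 45.90 + 201.6 = 247.5 kPa
Scaling to 800 K: P = 247.5 × 800/694.15 = 285.2 kPa

285 kPa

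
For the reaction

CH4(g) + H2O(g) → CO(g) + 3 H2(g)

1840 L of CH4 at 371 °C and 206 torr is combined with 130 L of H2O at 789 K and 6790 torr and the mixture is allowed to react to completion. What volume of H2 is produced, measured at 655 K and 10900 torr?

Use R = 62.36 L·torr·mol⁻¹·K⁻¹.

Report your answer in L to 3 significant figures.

106 L

n(CH4) = PV/RT = (206 × 1840) / (62.36 × 644.15) = 9.436 mol
n(H2O) = PV/RT = (6790 × 130) / (62.36 × 789) = 17.94 mol
For 9.436 mol CH4, stoichiometry requires (1/1) × 9.436 = 9.436 mol H2O; 17.94 mol is available, so CH4 is limiting.
n(H2) = (3/1) × 9.436 = 28.31 mol
V(H2) = nRT/P = 28.31 × 62.36 × 655 / 10900 = 106.1 L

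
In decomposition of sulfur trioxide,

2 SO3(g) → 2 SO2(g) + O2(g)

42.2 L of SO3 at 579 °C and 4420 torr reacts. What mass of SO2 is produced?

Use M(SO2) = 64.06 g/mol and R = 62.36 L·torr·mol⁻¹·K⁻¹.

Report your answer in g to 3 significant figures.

225 g

n(SO3) = PV/RT = (4420 × 42.2) / (62.36 × 852.15) = 3.510 mol
n(SO2) = (2/2) × 3.510 = 3.510 mol
m(SO2) = 3.510 × 64.06 = 224.9 g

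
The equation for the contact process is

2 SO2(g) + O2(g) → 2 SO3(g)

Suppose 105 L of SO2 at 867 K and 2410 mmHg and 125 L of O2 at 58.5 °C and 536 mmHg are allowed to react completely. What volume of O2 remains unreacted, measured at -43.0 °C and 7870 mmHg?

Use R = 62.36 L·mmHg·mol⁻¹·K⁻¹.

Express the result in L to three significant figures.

1.64 L

n(SO2) = PV/RT = (2410 × 105) / (62.36 × 867) = 4.680 mol
n(O2) = PV/RT = (536 × 125) / (62.36 × 331.65) = 3.240 mol
For 4.680 mol SO2, stoichiometry requires (1/2) × 4.680 = 2.340 mol O2; 3.240 mol is available, so SO2 is limiting.
n(O2) consumed = (1/2) × 4.680 = 2.340 mol; remaining = 3.240 − 2.340 = 0.9000 mol
V(O2) = nRT/P = 0.9000 × 62.36 × 230.15 / 7870 = 1.641 L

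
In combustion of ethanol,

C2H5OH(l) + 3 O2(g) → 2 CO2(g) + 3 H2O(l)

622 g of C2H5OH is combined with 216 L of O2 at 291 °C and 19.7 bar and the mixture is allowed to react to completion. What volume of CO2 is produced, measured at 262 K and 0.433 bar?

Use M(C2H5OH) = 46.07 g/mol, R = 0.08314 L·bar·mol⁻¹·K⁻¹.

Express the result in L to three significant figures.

1360 L

n(C2H5OH) = 622 / 46.07 = 13.50 mol
n(O2) = PV/RT = (19.7 × 216) / (0.08314 × 564.15) = 90.72 mol
For 13.50 mol C2H5OH, stoichiometry requires (3/1) × 13.50 = 40.50 mol O2; 90.72 mol is available, so C2H5OH is limiting.
n(CO2) = (2/1) × 13.50 = 27.00 mol
V(CO2) = nRT/P = 27.00 × 0.08314 × 262 / 0.433 = 1358 L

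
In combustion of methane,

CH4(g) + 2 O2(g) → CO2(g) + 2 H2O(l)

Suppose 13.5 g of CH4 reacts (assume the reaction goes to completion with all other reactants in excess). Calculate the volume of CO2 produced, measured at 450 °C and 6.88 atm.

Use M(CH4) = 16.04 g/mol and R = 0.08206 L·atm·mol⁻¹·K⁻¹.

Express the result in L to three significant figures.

n(CH4) = 13.50 / 16.04 = 0.8416 mol
n(CO2) = (1/1) × 0.8416 = 0.8416 mol
V = nRT/P = 0.8416 × 0.08206 × 723.15 / 6.88 = 7.259 L

7.26 L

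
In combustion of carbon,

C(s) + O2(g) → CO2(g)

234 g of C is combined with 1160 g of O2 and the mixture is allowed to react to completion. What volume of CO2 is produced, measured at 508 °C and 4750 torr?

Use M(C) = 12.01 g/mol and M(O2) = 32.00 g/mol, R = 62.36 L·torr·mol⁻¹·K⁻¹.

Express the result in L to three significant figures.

n(C) = 234 / 12.01 = 19.48 mol
n(O2) = 1160 / 32.00 = 36.25 mol
For 19.48 mol C, stoichiometry requires (1/1) × 19.48 = 19.48 mol O2; 36.25 mol is available, so C is limiting.
n(CO2) = (1/1) × 19.48 = 19.48 mol
V(CO2) = nRT/P = 19.48 × 62.36 × 781.15 / 4750 = 199.8 L

200 L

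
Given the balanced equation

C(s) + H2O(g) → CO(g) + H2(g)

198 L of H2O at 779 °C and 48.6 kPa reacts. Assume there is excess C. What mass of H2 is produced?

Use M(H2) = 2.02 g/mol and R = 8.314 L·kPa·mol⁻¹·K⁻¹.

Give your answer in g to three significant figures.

2.22 g

n(H2O) = PV/RT = (48.6 × 198) / (8.314 × 1052.15) = 1.100 mol
n(H2) = (1/1) × 1.100 = 1.100 mol
m(H2) = 1.100 × 2.02 = 2.222 g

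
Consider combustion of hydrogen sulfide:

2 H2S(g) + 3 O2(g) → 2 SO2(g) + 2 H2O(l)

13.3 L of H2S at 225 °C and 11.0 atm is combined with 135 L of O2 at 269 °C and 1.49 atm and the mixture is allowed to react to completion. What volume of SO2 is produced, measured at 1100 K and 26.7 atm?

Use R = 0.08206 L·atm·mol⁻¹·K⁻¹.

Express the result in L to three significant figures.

n(H2S) = PV/RT = (11.0 × 13.3) / (0.08206 × 498.15) = 3.579 mol
n(O2) = PV/RT = (1.49 × 135) / (0.08206 × 542.15) = 4.521 mol
For 3.579 mol H2S, stoichiometry requires (3/2) × 3.579 = 5.369 mol O2; 4.521 mol is available, so O2 is limiting.
n(SO2) = (2/3) × 4.521 = 3.014 mol
V(SO2) = nRT/P = 3.014 × 0.08206 × 1100 / 26.7 = 10.19 L

10.2 L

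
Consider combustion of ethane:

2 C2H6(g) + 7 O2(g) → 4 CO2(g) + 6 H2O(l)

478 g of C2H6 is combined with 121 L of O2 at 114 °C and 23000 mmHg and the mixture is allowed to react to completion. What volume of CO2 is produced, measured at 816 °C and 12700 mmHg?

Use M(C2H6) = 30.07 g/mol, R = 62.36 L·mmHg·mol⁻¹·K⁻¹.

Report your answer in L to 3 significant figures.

n(C2H6) = 478 / 30.07 = 15.90 mol
n(O2) = PV/RT = (23000 × 121) / (62.36 × 387.15) = 115.3 mol
For 15.90 mol C2H6, stoichiometry requires (7/2) × 15.90 = 55.65 mol O2; 115.3 mol is available, so C2H6 is limiting.
n(CO2) = (4/2) × 15.90 = 31.80 mol
V(CO2) = nRT/P = 31.80 × 62.36 × 1089.15 / 12700 = 170.1 L

170 L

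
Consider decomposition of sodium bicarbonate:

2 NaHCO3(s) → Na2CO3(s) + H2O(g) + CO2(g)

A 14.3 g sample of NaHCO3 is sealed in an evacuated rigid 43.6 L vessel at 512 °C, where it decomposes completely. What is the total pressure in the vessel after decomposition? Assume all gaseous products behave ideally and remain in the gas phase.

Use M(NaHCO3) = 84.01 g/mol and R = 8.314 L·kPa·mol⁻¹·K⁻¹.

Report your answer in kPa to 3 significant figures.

n(NaHCO3) = 14.3 / 84.01 = 0.1702 mol
n(gas produced) = (2/2) × 0.1702 = 0.1702 mol
P = nRT/V = 0.1702 × 8.314 × 785.15 / 43.6 = 25.48 kPa

25.5 kPa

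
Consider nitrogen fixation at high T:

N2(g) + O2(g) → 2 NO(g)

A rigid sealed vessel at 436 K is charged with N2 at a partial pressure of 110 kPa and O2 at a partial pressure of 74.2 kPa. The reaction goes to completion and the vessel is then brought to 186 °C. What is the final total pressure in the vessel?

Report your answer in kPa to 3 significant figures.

194 kPa

With V and T fixed, P_i ∝ n_i, so the mole ratios apply directly to partial pressures at 436 K.
P(O2) required for 110 kPa of N2 = (1/1) × 110 = 110.0 kPa; available 74.2 kPa, so O2 is limiting.
P(N2) remaining = 110 − (1/1) × 74.2 = 35.80 kPa
P(gaseous products) = (2)/1 × 74.2 = 148.4 kPa
P_total at 436 K = 35.80 + 148.4 = 184.2 kPa
Scaling to 186 °C: P = 184.2 × 459.15/436 = 194.0 kPa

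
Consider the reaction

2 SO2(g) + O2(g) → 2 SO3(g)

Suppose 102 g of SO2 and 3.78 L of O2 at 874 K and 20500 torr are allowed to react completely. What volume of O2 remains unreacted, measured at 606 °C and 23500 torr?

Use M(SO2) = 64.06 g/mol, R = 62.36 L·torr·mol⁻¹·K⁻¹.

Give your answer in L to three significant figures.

1.46 L

n(SO2) = 102 / 64.06 = 1.592 mol
n(O2) = PV/RT = (20500 × 3.78) / (62.36 × 874) = 1.422 mol
For 1.592 mol SO2, stoichiometry requires (1/2) × 1.592 = 0.7960 mol O2; 1.422 mol is available, so SO2 is limiting.
n(O2) consumed = (1/2) × 1.592 = 0.7960 mol; remaining = 1.422 − 0.7960 = 0.6260 mol
V(O2) = nRT/P = 0.6260 × 62.36 × 879.15 / 23500 = 1.460 L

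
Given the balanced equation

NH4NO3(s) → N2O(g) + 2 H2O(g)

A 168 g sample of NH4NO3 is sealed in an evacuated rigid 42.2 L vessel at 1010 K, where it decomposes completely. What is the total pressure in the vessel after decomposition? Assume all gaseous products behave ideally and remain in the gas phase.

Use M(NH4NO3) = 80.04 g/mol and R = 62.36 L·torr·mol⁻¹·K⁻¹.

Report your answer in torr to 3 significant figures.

9400 torr

n(NH4NO3) = 168 / 80.04 = 2.099 mol
n(gas produced) = (3/1) × 2.099 = 6.297 mol
P = nRT/V = 6.297 × 62.36 × 1010 / 42.2 = 9398 torr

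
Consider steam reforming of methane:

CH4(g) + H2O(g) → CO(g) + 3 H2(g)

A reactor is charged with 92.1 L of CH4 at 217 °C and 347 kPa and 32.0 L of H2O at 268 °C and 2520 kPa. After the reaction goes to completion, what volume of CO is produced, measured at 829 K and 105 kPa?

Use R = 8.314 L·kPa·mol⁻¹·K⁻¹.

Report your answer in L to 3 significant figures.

515 L

n(CH4) = PV/RT = (347 × 92.1) / (8.314 × 490.15) = 7.842 mol
n(H2O) = PV/RT = (2520 × 32.0) / (8.314 × 541.15) = 17.92 mol
For 7.842 mol CH4, stoichiometry requires (1/1) × 7.842 = 7.842 mol H2O; 17.92 mol is available, so CH4 is limiting.
n(CO) = (1/1) × 7.842 = 7.842 mol
V(CO) = nRT/P = 7.842 × 8.314 × 829 / 105 = 514.8 L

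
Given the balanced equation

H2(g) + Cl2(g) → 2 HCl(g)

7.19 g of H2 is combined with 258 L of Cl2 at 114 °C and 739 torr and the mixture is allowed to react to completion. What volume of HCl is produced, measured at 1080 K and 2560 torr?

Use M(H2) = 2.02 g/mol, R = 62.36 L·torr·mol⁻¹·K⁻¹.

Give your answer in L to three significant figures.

187 L

n(H2) = 7.19 / 2.02 = 3.559 mol
n(Cl2) = PV/RT = (739 × 258) / (62.36 × 387.15) = 7.897 mol
For 3.559 mol H2, stoichiometry requires (1/1) × 3.559 = 3.559 mol Cl2; 7.897 mol is available, so H2 is limiting.
n(HCl) = (2/1) × 3.559 = 7.118 mol
V(HCl) = nRT/P = 7.118 × 62.36 × 1080 / 2560 = 187.3 L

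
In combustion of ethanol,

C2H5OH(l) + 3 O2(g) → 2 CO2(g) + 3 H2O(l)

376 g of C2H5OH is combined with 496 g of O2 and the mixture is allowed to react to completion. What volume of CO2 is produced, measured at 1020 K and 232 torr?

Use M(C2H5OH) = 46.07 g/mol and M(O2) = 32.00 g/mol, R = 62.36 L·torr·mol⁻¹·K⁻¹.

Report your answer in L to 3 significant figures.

n(C2H5OH) = 376 / 46.07 = 8.161 mol
n(O2) = 496 / 32.00 = 15.50 mol
For 8.161 mol C2H5OH, stoichiometry requires (3/1) × 8.161 = 24.48 mol O2; 15.50 mol is available, so O2 is limiting.
n(CO2) = (2/3) × 15.50 = 10.33 mol
V(CO2) = nRT/P = 10.33 × 62.36 × 1020 / 232 = 2832 L

2830 L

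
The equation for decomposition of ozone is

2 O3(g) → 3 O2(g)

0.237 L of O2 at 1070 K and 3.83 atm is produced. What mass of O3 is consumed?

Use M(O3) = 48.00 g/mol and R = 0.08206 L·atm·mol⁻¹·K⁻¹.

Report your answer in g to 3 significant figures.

0.331 g

n(O2) = PV/RT = (3.83 × 0.237) / (0.08206 × 1070) = 0.01034 mol
n(O3) = (2/3) × 0.01034 = 0.006893 mol
m(O3) = 0.006893 × 48.00 = 0.3309 g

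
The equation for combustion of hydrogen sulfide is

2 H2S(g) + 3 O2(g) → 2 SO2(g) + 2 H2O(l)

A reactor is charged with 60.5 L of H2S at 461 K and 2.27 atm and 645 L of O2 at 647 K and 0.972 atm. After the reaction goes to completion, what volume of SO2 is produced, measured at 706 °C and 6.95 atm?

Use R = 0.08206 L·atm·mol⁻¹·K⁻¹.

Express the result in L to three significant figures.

42.0 L

n(H2S) = PV/RT = (2.27 × 60.5) / (0.08206 × 461) = 3.630 mol
n(O2) = PV/RT = (0.972 × 645) / (0.08206 × 647) = 11.81 mol
For 3.630 mol H2S, stoichiometry requires (3/2) × 3.630 = 5.445 mol O2; 11.81 mol is available, so H2S is limiting.
n(SO2) = (2/2) × 3.630 = 3.630 mol
V(SO2) = nRT/P = 3.630 × 0.08206 × 979.15 / 6.95 = 41.97 L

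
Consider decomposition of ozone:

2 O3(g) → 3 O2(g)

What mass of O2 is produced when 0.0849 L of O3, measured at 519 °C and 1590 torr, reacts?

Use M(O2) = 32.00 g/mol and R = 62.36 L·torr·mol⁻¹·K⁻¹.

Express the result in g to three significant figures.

n(O3) = PV/RT = (1590 × 0.0849) / (62.36 × 792.15) = 0.002733 mol
n(O2) = (3/2) × 0.002733 = 0.004100 mol
m(O2) = 0.004100 × 32.00 = 0.1312 g

0.131 g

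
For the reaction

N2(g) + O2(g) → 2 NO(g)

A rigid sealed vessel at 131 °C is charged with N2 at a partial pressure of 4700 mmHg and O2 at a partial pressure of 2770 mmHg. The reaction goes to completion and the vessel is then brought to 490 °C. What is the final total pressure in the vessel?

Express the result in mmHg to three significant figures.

14100 mmHg

At constant V, partial pressures at 131 °C are proportional to moles, so apply stoichiometry directly to pressures.
P(O2) required for 4700 mmHg of N2 = (1/1) × 4700 = 4700 mmHg; available 2770 mmHg, so O2 is limiting.
P(N2) remaining = 4700 − (1/1) × 2770 = 1930 mmHg
P(gaseous products) = (2)/1 × 2770 = 5540 mmHg
P_total at 131 °C = 1930 + 5540 = 7470 mmHg
Scaling to 490 °C: P = 7470 × 763.15/404.15 = 14110 mmHg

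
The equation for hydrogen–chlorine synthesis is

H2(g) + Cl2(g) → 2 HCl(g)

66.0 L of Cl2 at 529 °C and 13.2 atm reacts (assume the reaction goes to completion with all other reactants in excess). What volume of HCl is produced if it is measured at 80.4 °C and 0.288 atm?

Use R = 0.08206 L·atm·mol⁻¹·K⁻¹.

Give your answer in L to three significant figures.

2670 L

n(Cl2) = PV/RT = (13.2 × 66.0) / (0.08206 × 802.15) = 13.24 mol
n(HCl) = (2/1) × 13.24 = 26.48 mol
V = nRT/P = 26.48 × 0.08206 × 353.55 / 0.288 = 2668 L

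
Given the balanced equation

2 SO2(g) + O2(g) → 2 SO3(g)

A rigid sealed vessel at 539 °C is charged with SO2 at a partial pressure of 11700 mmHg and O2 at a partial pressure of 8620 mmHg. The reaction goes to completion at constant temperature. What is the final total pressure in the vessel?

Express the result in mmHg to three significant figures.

At constant V, partial pressures at 539 °C are proportional to moles, so apply stoichiometry directly to pressures.
P(O2) required for 11700 mmHg of SO2 = (1/2) × 11700 = 5850 mmHg; available 8620 mmHg, so SO2 is limiting.
P(O2) remaining = 8620 − (1/2) × 11700 = 2770 mmHg
P(gaseous products) = (2)/2 × 11700 = 11700 mmHg
P_total at 539 °C = 2770 + 11700 = 14470 mmHg

14500 mmHg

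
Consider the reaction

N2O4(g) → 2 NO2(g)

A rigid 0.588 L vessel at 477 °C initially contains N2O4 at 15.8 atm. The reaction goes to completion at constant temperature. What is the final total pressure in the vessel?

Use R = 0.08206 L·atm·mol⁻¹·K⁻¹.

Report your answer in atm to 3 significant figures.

At constant T and V, P ∝ n(gas): 1 mol gas → 2 mol gas.
P_final = (2/1) × 15.8 = 31.60 atm

31.6 atm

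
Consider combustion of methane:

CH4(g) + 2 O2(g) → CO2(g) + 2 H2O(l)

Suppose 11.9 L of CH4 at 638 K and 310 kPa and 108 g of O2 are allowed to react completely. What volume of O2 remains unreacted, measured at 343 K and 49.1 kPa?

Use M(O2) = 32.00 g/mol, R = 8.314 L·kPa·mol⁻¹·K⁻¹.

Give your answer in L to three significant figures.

115 L

n(CH4) = PV/RT = (310 × 11.9) / (8.314 × 638) = 0.6955 mol
n(O2) = 108 / 32.00 = 3.375 mol
For 0.6955 mol CH4, stoichiometry requires (2/1) × 0.6955 = 1.391 mol O2; 3.375 mol is available, so CH4 is limiting.
n(O2) consumed = (2/1) × 0.6955 = 1.391 mol; remaining = 3.375 − 1.391 = 1.984 mol
V(O2) = nRT/P = 1.984 × 8.314 × 343 / 49.1 = 115.2 L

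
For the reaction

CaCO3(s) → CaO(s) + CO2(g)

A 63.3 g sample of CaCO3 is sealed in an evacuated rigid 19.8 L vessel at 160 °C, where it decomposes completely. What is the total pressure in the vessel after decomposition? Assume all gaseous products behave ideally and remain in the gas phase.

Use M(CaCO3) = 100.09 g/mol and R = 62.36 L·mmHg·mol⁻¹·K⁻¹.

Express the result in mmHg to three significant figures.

n(CaCO3) = 63.3 / 100.09 = 0.6324 mol
n(gas produced) = (1/1) × 0.6324 = 0.6324 mol
P = nRT/V = 0.6324 × 62.36 × 433.15 / 19.8 = 862.7 mmHg

863 mmHg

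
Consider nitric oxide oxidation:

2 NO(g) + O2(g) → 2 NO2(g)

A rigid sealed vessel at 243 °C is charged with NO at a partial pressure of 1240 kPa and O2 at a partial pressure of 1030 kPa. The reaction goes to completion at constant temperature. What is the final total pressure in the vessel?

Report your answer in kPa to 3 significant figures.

Because the vessel is rigid and T is held at 243 °C, work the stoichiometry in partial pressures (P_i = n_iRT/V).
P(O2) required for 1240 kPa of NO = (1/2) × 1240 = 620.0 kPa; available 1030 kPa, so NO is limiting.
P(O2) remaining = 1030 − (1/2) × 1240 = 410.0 kPa
P(gaseous products) = (2)/2 × 1240 = 1240 kPa
P_total at 243 °C = 410.0 + 1240 = 1650 kPa

1650 kPa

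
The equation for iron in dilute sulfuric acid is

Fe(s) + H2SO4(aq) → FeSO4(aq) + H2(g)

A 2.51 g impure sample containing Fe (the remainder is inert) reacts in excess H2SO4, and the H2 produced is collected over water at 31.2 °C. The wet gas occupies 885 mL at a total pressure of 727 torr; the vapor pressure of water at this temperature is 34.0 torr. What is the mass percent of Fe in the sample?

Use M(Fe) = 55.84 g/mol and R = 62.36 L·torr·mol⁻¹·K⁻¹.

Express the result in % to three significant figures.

P(H2) = 727 − 34.0 = 693.0 torr
n(H2) = PV/RT = (693.0 × 0.8850) / (62.36 × 304.35) = 0.03231 mol
n(Fe) = (1/1) × 0.03231 = 0.03231 mol
m(Fe) = 0.03231 × 55.84 = 1.804 g
%Fe = 1.804 / 2.51 × 100 = 71.87%

71.9 %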